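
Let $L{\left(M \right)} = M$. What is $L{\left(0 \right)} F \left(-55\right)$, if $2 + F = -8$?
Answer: $0$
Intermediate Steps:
$F = -10$ ($F = -2 - 8 = -10$)
$L{\left(0 \right)} F \left(-55\right) = 0 \left(\left(-10\right) \left(-55\right)\right) = 0 \cdot 550 = 0$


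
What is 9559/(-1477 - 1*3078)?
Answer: -9559/4555 ≈ -2.0986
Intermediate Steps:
9559/(-1477 - 1*3078) = 9559/(-1477 - 3078) = 9559/(-4555) = 9559*(-1/4555) = -9559/4555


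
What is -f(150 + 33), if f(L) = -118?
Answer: 118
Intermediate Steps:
-f(150 + 33) = -1*(-118) = 118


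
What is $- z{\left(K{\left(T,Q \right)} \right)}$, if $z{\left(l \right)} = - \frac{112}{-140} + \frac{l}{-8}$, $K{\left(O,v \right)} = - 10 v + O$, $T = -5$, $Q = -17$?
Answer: $\frac{793}{40} \approx 19.825$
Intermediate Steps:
$K{\left(O,v \right)} = O - 10 v$
$z{\left(l \right)} = \frac{4}{5} - \frac{l}{8}$ ($z{\left(l \right)} = \left(-112\right) \left(- \frac{1}{140}\right) + l \left(- \frac{1}{8}\right) = \frac{4}{5} - \frac{l}{8}$)
$- z{\left(K{\left(T,Q \right)} \right)} = - (\frac{4}{5} - \frac{-5 - -170}{8}) = - (\frac{4}{5} - \frac{-5 + 170}{8}) = - (\frac{4}{5} - \frac{165}{8}) = \left(-1\right) \left(- \frac{793}{40}\right) = \frac{793}{40}$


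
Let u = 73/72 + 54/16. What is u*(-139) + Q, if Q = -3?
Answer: -11035/18 ≈ -613.06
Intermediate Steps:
u = 79/18 (u = 73*(1/72) + 54*(1/16) = 73/72 + 27/8 = 79/18 ≈ 4.3889)
u*(-139) + Q = (79/18)*(-139) - 3 = -10981/18 - 3 = -11035/18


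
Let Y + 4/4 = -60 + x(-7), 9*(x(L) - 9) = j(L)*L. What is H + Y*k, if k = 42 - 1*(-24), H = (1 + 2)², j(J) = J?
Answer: -9191/3 ≈ -3063.7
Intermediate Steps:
H = 9 (H = 3² = 9)
x(L) = 9 + L²/9 (x(L) = 9 + (L*L)/9 = 9 + L²/9)
k = 66 (k = 42 + 24 = 66)
Y = -419/9 (Y = -1 + (-60 + (9 + (⅑)*(-7)²)) = -1 + (-60 + (9 + (⅑)*49)) = -1 + (-60 + (9 + 49/9)) = -1 + (-60 + 130/9) = -1 - 410/9 = -419/9 ≈ -46.556)
H + Y*k = 9 - 419/9*66 = 9 - 9218/3 = -9191/3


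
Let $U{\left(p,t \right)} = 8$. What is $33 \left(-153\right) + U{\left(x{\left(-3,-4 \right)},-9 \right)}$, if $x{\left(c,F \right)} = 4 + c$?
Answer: $-5041$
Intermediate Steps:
$33 \left(-153\right) + U{\left(x{\left(-3,-4 \right)},-9 \right)} = 33 \left(-153\right) + 8 = -5049 + 8 = -5041$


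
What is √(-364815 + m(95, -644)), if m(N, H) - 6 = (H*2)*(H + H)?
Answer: √1294135 ≈ 1137.6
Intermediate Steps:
m(N, H) = 6 + 4*H² (m(N, H) = 6 + (H*2)*(H + H) = 6 + (2*H)*(2*H) = 6 + 4*H²)
√(-364815 + m(95, -644)) = √(-364815 + (6 + 4*(-644)²)) = √(-364815 + (6 + 4*414736)) = √(-364815 + (6 + 1658944)) = √(-364815 + 1658950) = √1294135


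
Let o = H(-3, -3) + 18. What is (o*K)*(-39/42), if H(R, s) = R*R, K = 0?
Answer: 0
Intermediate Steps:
H(R, s) = R²
o = 27 (o = (-3)² + 18 = 9 + 18 = 27)
(o*K)*(-39/42) = (27*0)*(-39/42) = 0*(-39*1/42) = 0*(-13/14) = 0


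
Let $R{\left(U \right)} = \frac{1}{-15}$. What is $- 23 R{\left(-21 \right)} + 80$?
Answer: $\frac{1223}{15} \approx 81.533$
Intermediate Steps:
$R{\left(U \right)} = - \frac{1}{15}$
$- 23 R{\left(-21 \right)} + 80 = \left(-23\right) \left(- \frac{1}{15}\right) + 80 = \frac{23}{15} + 80 = \frac{1223}{15}$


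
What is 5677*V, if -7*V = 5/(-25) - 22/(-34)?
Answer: -30818/85 ≈ -362.56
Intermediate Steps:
V = -38/595 (V = -(5/(-25) - 22/(-34))/7 = -(5*(-1/25) - 22*(-1/34))/7 = -(-1/5 + 11/17)/7 = -1/7*38/85 = -38/595 ≈ -0.063866)
5677*V = 5677*(-38/595) = -30818/85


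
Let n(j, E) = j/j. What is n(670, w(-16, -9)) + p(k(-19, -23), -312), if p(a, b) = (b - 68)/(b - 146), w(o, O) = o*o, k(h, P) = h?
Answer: 419/229 ≈ 1.8297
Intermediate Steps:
w(o, O) = o²
p(a, b) = (-68 + b)/(-146 + b)
n(j, E) = 1
n(670, w(-16, -9)) + p(k(-19, -23), -312) = 1 + (-68 - 312)/(-146 - 312) = 1 - 380/(-458) = 1 - 1/458*(-380) = 1 + 190/229 = 419/229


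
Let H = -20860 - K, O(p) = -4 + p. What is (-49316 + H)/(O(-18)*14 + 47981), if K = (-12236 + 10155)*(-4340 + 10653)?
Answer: 13067177/47673 ≈ 274.10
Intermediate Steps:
K = -13137353 (K = -2081*6313 = -13137353)
H = 13116493 (H = -20860 - 1*(-13137353) = -20860 + 13137353 = 13116493)
(-49316 + H)/(O(-18)*14 + 47981) = (-49316 + 13116493)/((-4 - 18)*14 + 47981) = 13067177/(-22*14 + 47981) = 13067177/(-308 + 47981) = 13067177/47673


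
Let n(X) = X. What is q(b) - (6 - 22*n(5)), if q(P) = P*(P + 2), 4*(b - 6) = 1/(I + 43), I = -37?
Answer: 87889/576 ≈ 152.58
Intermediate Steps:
b = 145/24 (b = 6 + 1/(4*(-37 + 43)) = 6 + (¼)/6 = 6 + (¼)*(⅙) = 6 + 1/24 = 145/24 ≈ 6.0417)
q(P) = P*(2 + P)
q(b) - (6 - 22*n(5)) = 145*(2 + 145/24)/24 - (6 - 22*5) = (145/24)*(193/24) - (6 - 110) = 27985/576 - 1*(-104) = 27985/576 + 104 = 87889/576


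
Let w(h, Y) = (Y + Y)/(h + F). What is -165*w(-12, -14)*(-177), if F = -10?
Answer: 37170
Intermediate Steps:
w(h, Y) = 2*Y/(-10 + h) (w(h, Y) = (Y + Y)/(h - 10) = (2*Y)/(-10 + h) = 2*Y/(-10 + h))
-165*w(-12, -14)*(-177) = -330*(-14)/(-10 - 12)*(-177) = -330*(-14)/(-22)*(-177) = -330*(-14)*(-1)/22*(-177) = -165*14/11*(-177) = -210*(-177) = 37170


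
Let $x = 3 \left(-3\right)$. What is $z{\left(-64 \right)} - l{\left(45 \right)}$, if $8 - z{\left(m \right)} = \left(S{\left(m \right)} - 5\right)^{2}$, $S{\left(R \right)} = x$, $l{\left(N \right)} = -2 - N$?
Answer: $-141$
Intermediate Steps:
$x = -9$
$S{\left(R \right)} = -9$
$z{\left(m \right)} = -188$ ($z{\left(m \right)} = 8 - \left(-9 - 5\right)^{2} = 8 - \left(-14\right)^{2} = 8 - 196 = -188$)
$z{\left(-64 \right)} - l{\left(45 \right)} = -188 - \left(-2 - 45\right) = -188 - -47 = -188 + 47 = -141$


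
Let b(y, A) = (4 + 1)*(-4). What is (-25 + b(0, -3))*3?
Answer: -135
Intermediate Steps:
b(y, A) = -20 (b(y, A) = 5*(-4) = -20)
(-25 + b(0, -3))*3 = (-25 - 20)*3 = -45*3 = -135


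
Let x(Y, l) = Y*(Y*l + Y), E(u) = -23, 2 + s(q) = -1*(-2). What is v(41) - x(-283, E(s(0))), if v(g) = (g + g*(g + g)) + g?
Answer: 1765402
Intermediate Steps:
s(q) = 0 (s(q) = -2 - 1*(-2) = -2 + 2 = 0)
v(g) = 2*g + 2*g² (v(g) = (g + g*(2*g)) + g = (g + 2*g²) + g = 2*g + 2*g²)
x(Y, l) = Y*(Y + Y*l)
v(41) - x(-283, E(s(0))) = 2*41*(1 + 41) - (-283)²*(1 - 23) = 2*41*42 - 80089*(-22) = 3444 - 1*(-1761958) = 3444 + 1761958 = 1765402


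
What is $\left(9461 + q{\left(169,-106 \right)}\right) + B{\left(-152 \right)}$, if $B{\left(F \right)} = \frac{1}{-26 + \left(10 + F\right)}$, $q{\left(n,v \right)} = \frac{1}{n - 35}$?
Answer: $\frac{106493033}{11256} \approx 9461.0$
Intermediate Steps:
$q{\left(n,v \right)} = \frac{1}{-35 + n}$
$B{\left(F \right)} = \frac{1}{-16 + F}$
$\left(9461 + q{\left(169,-106 \right)}\right) + B{\left(-152 \right)} = \left(9461 + \frac{1}{-35 + 169}\right) + \frac{1}{-16 - 152} = \left(9461 + \frac{1}{134}\right) + \frac{1}{-168} = \left(9461 + \frac{1}{134}\right) - \frac{1}{168} = \frac{1267775}{134} - \frac{1}{168} = \frac{106493033}{11256}$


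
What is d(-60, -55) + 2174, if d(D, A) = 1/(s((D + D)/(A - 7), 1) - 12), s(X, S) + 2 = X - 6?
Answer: 1217409/560 ≈ 2173.9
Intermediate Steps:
s(X, S) = -8 + X (s(X, S) = -2 + (X - 6) = -2 + (-6 + X) = -8 + X)
d(D, A) = 1/(-20 + 2*D/(-7 + A)) (d(D, A) = 1/((-8 + (D + D)/(A - 7)) - 12) = 1/((-8 + (2*D)/(-7 + A)) - 12) = 1/((-8 + 2*D/(-7 + A)) - 12) = 1/(-20 + 2*D/(-7 + A)))
d(-60, -55) + 2174 = (-7 - 55)/(2*(70 - 60 - 10*(-55))) + 2174 = (½)*(-62)/(70 - 60 + 550) + 2174 = (½)*(-62)/560 + 2174 = (½)*(1/560)*(-62) + 2174 = -31/560 + 2174 = 1217409/560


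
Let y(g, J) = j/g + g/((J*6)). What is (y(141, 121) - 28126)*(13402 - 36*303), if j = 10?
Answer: -1196753787275/17061 ≈ -7.0146e+7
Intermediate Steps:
y(g, J) = 10/g + g/(6*J) (y(g, J) = 10/g + g/((J*6)) = 10/g + g/((6*J)) = 10/g + g*(1/(6*J)) = 10/g + g/(6*J))
(y(141, 121) - 28126)*(13402 - 36*303) = ((10/141 + (⅙)*141/121) - 28126)*(13402 - 36*303) = ((10*(1/141) + (⅙)*141*(1/121)) - 28126)*(13402 - 10908) = ((10/141 + 47/242) - 28126)*2494 = (9047/34122 - 28126)*2494 = -959706325/34122*2494 = -1196753787275/17061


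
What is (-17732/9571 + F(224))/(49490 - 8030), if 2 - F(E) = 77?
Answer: -735557/396813660 ≈ -0.0018537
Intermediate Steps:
F(E) = -75 (F(E) = 2 - 1*77 = 2 - 77 = -75)
(-17732/9571 + F(224))/(49490 - 8030) = (-17732/9571 - 75)/(49490 - 8030) = (-17732*1/9571 - 75)/41460 = (-17732/9571 - 75)*(1/41460) = -735557/9571*1/41460 = -735557/396813660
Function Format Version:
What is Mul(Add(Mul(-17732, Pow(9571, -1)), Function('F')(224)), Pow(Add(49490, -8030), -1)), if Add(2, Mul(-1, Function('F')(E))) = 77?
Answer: Rational(-735557, 396813660) ≈ -0.0018537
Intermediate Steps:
Function('F')(E) = -75 (Function('F')(E) = Add(2, Mul(-1, 77)) = Add(2, -77) = -75)
Mul(Add(Mul(-17732, Pow(9571, -1)), Function('F')(224)), Pow(Add(49490, -8030), -1)) = Mul(Add(Mul(-17732, Pow(9571, -1)), -75), Pow(Add(49490, -8030), -1)) = Mul(Add(Mul(-17732, Rational(1, 9571)), -75), Pow(41460, -1)) = Mul(Add(Rational(-17732, 9571), -75), Rational(1, 41460)) = Mul(Rational(-735557, 9571), Rational(1, 41460)) = Rational(-735557, 396813660)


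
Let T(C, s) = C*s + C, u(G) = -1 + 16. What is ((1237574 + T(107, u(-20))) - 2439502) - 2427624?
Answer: -3627840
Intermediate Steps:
u(G) = 15
T(C, s) = C + C*s
((1237574 + T(107, u(-20))) - 2439502) - 2427624 = ((1237574 + 107*(1 + 15)) - 2439502) - 2427624 = ((1237574 + 107*16) - 2439502) - 2427624 = ((1237574 + 1712) - 2439502) - 2427624 = (1239286 - 2439502) - 2427624 = -1200216 - 2427624 = -3627840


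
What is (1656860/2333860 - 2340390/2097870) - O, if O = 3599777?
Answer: -29374992849513131/8160224797 ≈ -3.5998e+6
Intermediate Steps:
(1656860/2333860 - 2340390/2097870) - O = (1656860/2333860 - 2340390/2097870) - 1*3599777 = (1656860*(1/2333860) - 2340390*1/2097870) - 3599777 = (82843/116693 - 78013/69929) - 3599777 = -3310442862/8160224797 - 3599777 = -29374992849513131/8160224797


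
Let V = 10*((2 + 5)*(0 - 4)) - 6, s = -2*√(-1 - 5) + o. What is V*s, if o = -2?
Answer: 572 + 572*I*√6 ≈ 572.0 + 1401.1*I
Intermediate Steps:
s = -2 - 2*I*√6 (s = -2*√(-1 - 5) - 2 = -2*I*√6 - 2 = -2 - 2*I*√6 ≈ -2.0 - 4.899*I)
V = -286 (V = 10*(7*(-4)) - 6 = 10*(-28) - 6 = -280 - 6 = -286)
V*s = -286*(-2 - 2*I*√6) = 572 + 572*I*√6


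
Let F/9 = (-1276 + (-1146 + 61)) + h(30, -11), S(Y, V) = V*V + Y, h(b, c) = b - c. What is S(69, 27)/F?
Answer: -133/3480 ≈ -0.038218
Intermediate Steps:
S(Y, V) = Y + V**2 (S(Y, V) = V**2 + Y = Y + V**2)
F = -20880 (F = 9*((-1276 + (-1146 + 61)) + (30 - 1*(-11))) = 9*((-1276 - 1085) + (30 + 11)) = 9*(-2361 + 41) = 9*(-2320) = -20880)
S(69, 27)/F = (69 + 27**2)/(-20880) = (69 + 729)*(-1/20880) = 798*(-1/20880) = -133/3480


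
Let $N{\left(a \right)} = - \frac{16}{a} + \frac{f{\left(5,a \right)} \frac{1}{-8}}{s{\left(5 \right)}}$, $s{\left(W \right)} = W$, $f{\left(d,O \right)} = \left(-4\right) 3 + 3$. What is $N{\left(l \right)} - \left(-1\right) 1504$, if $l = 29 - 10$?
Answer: $\frac{1142571}{760} \approx 1503.4$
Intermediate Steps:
$l = 19$ ($l = 29 - 10 = 19$)
$f{\left(d,O \right)} = -9$ ($f{\left(d,O \right)} = -12 + 3 = -9$)
$N{\left(a \right)} = \frac{9}{40} - \frac{16}{a}$ ($N{\left(a \right)} = - \frac{16}{a} + \frac{\left(-9\right) \frac{1}{-8}}{5} = - \frac{16}{a} + \left(-9\right) \left(- \frac{1}{8}\right) \frac{1}{5} = - \frac{16}{a} + \frac{9}{8} \cdot \frac{1}{5} = - \frac{16}{a} + \frac{9}{40} = \frac{9}{40} - \frac{16}{a}$)
$N{\left(l \right)} - \left(-1\right) 1504 = \left(\frac{9}{40} - \frac{16}{19}\right) - \left(-1\right) 1504 = \left(\frac{9}{40} - \frac{16}{19}\right) - -1504 = \left(\frac{9}{40} - \frac{16}{19}\right) + 1504 = - \frac{469}{760} + 1504 = \frac{1142571}{760}$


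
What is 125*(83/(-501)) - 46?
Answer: -33421/501 ≈ -66.709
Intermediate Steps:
125*(83/(-501)) - 46 = 125*(83*(-1/501)) - 46 = 125*(-83/501) - 46 = -10375/501 - 46 = -33421/501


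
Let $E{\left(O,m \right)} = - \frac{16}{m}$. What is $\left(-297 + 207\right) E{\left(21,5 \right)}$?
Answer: $288$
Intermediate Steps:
$\left(-297 + 207\right) E{\left(21,5 \right)} = \left(-297 + 207\right) \left(- \frac{16}{5}\right) = - 90 \left(\left(-16\right) \frac{1}{5}\right) = \left(-90\right) \left(- \frac{16}{5}\right) = 288$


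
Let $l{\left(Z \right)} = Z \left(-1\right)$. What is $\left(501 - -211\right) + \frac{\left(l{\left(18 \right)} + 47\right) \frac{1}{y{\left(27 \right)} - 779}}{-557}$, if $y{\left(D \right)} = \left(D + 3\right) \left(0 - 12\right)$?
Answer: $\frac{451709205}{634423} \approx 712.0$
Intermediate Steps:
$y{\left(D \right)} = -36 - 12 D$ ($y{\left(D \right)} = \left(3 + D\right) \left(-12\right) = -36 - 12 D$)
$l{\left(Z \right)} = - Z$
$\left(501 - -211\right) + \frac{\left(l{\left(18 \right)} + 47\right) \frac{1}{y{\left(27 \right)} - 779}}{-557} = \left(501 - -211\right) + \frac{\left(\left(-1\right) 18 + 47\right) \frac{1}{\left(-36 - 324\right) - 779}}{-557} = \left(501 + 211\right) + \frac{-18 + 47}{\left(-36 - 324\right) - 779} \left(- \frac{1}{557}\right) = 712 + \frac{29}{-360 - 779} \left(- \frac{1}{557}\right) = 712 + \frac{29}{-1139} \left(- \frac{1}{557}\right) = 712 + 29 \left(- \frac{1}{1139}\right) \left(- \frac{1}{557}\right) = 712 - - \frac{29}{634423} = 712 + \frac{29}{634423} = \frac{451709205}{634423}$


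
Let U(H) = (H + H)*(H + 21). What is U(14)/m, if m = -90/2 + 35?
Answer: -98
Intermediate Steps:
U(H) = 2*H*(21 + H) (U(H) = (2*H)*(21 + H) = 2*H*(21 + H))
m = -10 (m = -90/2 + 35 = -15*3 + 35 = -45 + 35 = -10)
U(14)/m = (2*14*(21 + 14))/(-10) = (2*14*35)*(-⅒) = 980*(-⅒) = -98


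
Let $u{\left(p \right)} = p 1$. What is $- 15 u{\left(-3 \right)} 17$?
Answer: $765$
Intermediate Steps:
$u{\left(p \right)} = p$
$- 15 u{\left(-3 \right)} 17 = \left(-15\right) \left(-3\right) 17 = 45 \cdot 17 = 765$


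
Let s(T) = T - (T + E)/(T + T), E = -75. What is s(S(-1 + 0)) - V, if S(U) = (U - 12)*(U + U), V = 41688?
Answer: -2166375/52 ≈ -41661.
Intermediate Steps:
S(U) = 2*U*(-12 + U) (S(U) = (-12 + U)*(2*U) = 2*U*(-12 + U))
s(T) = T - (-75 + T)/(2*T) (s(T) = T - (T - 75)/(T + T) = T - (-75 + T)/(2*T))
s(S(-1 + 0)) - V = (-½ + 2*(-1 + 0)*(-12 + (-1 + 0)) + 75/(2*((2*(-1 + 0)*(-12 + (-1 + 0)))))) - 1*41688 = (-½ + 2*(-1)*(-12 - 1) + 75/(2*((2*(-1)*(-12 - 1))))) - 41688 = (-½ + 2*(-1)*(-13) + 75/(2*((2*(-1)*(-13))))) - 41688 = (-½ + 26 + (75/2)/26) - 41688 = (-½ + 26 + (75/2)*(1/26)) - 41688 = (-½ + 26 + 75/52) - 41688 = 1401/52 - 41688 = -2166375/52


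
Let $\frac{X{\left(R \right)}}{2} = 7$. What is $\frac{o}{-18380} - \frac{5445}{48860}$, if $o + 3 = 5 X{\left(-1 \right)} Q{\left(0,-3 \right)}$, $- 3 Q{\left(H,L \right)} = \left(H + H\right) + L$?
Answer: $- \frac{1291909}{11225585} \approx -0.11509$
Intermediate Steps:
$Q{\left(H,L \right)} = - \frac{2 H}{3} - \frac{L}{3}$ ($Q{\left(H,L \right)} = - \frac{\left(H + H\right) + L}{3} = - \frac{2 H + L}{3} = - \frac{L + 2 H}{3} = - \frac{2 H}{3} - \frac{L}{3}$)
$X{\left(R \right)} = 14$ ($X{\left(R \right)} = 2 \cdot 7 = 14$)
$o = 67$ ($o = -3 + 5 \cdot 14 \left(\left(- \frac{2}{3}\right) 0 - -1\right) = -3 + 70 \left(0 + 1\right) = -3 + 70 \cdot 1 = -3 + 70 = 67$)
$\frac{o}{-18380} - \frac{5445}{48860} = \frac{67}{-18380} - \frac{5445}{48860} = 67 \left(- \frac{1}{18380}\right) - \frac{1089}{9772} = - \frac{67}{18380} - \frac{1089}{9772} = - \frac{1291909}{11225585}$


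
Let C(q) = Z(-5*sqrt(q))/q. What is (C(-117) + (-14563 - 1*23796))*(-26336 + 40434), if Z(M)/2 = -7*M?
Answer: -540785182 - 986860*I*sqrt(13)/39 ≈ -5.4079e+8 - 91235.0*I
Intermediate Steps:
Z(M) = -14*M (Z(M) = 2*(-7*M) = -14*M)
C(q) = 70/sqrt(q) (C(q) = (-(-70)*sqrt(q))/q = (70*sqrt(q))/q = 70/sqrt(q))
(C(-117) + (-14563 - 1*23796))*(-26336 + 40434) = (70/sqrt(-117) + (-14563 - 1*23796))*(-26336 + 40434) = (70*(-I*sqrt(13)/39) + (-14563 - 23796))*14098 = (-70*I*sqrt(13)/39 - 38359)*14098 = (-38359 - 70*I*sqrt(13)/39)*14098 = -540785182 - 986860*I*sqrt(13)/39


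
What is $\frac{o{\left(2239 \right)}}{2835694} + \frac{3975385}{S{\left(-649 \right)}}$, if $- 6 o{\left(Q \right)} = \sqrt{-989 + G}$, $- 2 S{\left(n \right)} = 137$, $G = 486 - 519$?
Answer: $- \frac{7950770}{137} - \frac{i \sqrt{1022}}{17014164} \approx -58035.0 - 1.8789 \cdot 10^{-6} i$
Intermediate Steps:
$G = -33$ ($G = 486 - 519 = -33$)
$S{\left(n \right)} = - \frac{137}{2}$ ($S{\left(n \right)} = \left(- \frac{1}{2}\right) 137 = - \frac{137}{2}$)
$o{\left(Q \right)} = - \frac{i \sqrt{1022}}{6}$ ($o{\left(Q \right)} = - \frac{\sqrt{-989 - 33}}{6} = - \frac{\sqrt{-1022}}{6} = - \frac{i \sqrt{1022}}{6}$)
$\frac{o{\left(2239 \right)}}{2835694} + \frac{3975385}{S{\left(-649 \right)}} = \frac{\left(- \frac{1}{6}\right) i \sqrt{1022}}{2835694} + \frac{3975385}{- \frac{137}{2}} = - \frac{i \sqrt{1022}}{6} \cdot \frac{1}{2835694} + 3975385 \left(- \frac{2}{137}\right) = - \frac{i \sqrt{1022}}{17014164} - \frac{7950770}{137} = - \frac{7950770}{137} - \frac{i \sqrt{1022}}{17014164}$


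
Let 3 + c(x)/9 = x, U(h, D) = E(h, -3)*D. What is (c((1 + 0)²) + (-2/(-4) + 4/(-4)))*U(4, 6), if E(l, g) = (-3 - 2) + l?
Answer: 111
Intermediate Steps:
E(l, g) = -5 + l
U(h, D) = D*(-5 + h) (U(h, D) = (-5 + h)*D = D*(-5 + h))
c(x) = -27 + 9*x
(c((1 + 0)²) + (-2/(-4) + 4/(-4)))*U(4, 6) = ((-27 + 9*(1 + 0)²) + (-2/(-4) + 4/(-4)))*(6*(-5 + 4)) = ((-27 + 9*1²) + (-2*(-¼) + 4*(-¼)))*(6*(-1)) = ((-27 + 9*1) + (½ - 1))*(-6) = ((-27 + 9) - ½)*(-6) = (-18 - ½)*(-6) = -37/2*(-6) = 111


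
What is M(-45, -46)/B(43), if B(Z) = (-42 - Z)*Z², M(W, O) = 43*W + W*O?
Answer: -27/31433 ≈ -0.00085897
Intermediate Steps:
M(W, O) = 43*W + O*W
B(Z) = Z²*(-42 - Z)
M(-45, -46)/B(43) = (-45*(43 - 46))/((43²*(-42 - 1*43))) = (-45*(-3))/((1849*(-42 - 43))) = 135/((1849*(-85))) = 135/(-157165) = 135*(-1/157165) = -27/31433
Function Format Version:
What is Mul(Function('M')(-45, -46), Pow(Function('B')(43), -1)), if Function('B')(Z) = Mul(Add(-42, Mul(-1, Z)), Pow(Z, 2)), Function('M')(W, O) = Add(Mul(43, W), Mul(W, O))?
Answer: Rational(-27, 31433) ≈ -0.00085897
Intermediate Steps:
Function('M')(W, O) = Add(Mul(43, W), Mul(O, W))
Function('B')(Z) = Mul(Pow(Z, 2), Add(-42, Mul(-1, Z)))
Mul(Function('M')(-45, -46), Pow(Function('B')(43), -1)) = Mul(Mul(-45, Add(43, -46)), Pow(Mul(Pow(43, 2), Add(-42, Mul(-1, 43))), -1)) = Mul(Mul(-45, -3), Pow(Mul(1849, Add(-42, -43)), -1)) = Mul(135, Pow(Mul(1849, -85), -1)) = Mul(135, Pow(-157165, -1)) = Mul(135, Rational(-1, 157165)) = Rational(-27, 31433)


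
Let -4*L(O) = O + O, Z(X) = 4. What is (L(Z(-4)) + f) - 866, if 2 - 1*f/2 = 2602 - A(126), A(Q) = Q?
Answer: -5816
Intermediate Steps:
L(O) = -O/2 (L(O) = -(O + O)/4 = -O/2)
f = -4948 (f = 4 - 2*(2602 - 1*126) = 4 - 2*(2602 - 126) = 4 - 2*2476 = 4 - 4952 = -4948)
(L(Z(-4)) + f) - 866 = (-1/2*4 - 4948) - 866 = (-2 - 4948) - 866 = -4950 - 866 = -5816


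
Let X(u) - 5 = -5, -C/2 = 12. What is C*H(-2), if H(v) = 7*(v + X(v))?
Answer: 336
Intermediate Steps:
C = -24 (C = -2*12 = -24)
X(u) = 0 (X(u) = 5 - 5 = 0)
H(v) = 7*v (H(v) = 7*(v + 0) = 7*v)
C*H(-2) = -168*(-2) = -24*(-14) = 336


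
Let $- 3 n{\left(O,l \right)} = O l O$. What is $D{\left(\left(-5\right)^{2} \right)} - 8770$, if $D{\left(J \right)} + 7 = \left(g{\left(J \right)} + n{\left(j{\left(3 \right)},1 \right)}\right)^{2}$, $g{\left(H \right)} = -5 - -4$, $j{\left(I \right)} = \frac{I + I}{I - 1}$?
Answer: $-8761$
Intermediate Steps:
$j{\left(I \right)} = \frac{2 I}{-1 + I}$
$g{\left(H \right)} = -1$ ($g{\left(H \right)} = -5 + 4 = -1$)
$n{\left(O,l \right)} = - \frac{l O^{2}}{3}$ ($n{\left(O,l \right)} = - \frac{O l O}{3} = - \frac{l O^{2}}{3}$)
$D{\left(J \right)} = 9$ ($D{\left(J \right)} = -7 + \left(-1 - \frac{\left(2 \cdot 3 \frac{1}{-1 + 3}\right)^{2}}{3}\right)^{2} = -7 + \left(-1 - \frac{\left(2 \cdot 3 \cdot \frac{1}{2}\right)^{2}}{3}\right)^{2} = -7 + \left(-1 - \frac{3^{2}}{3}\right)^{2} = -7 + \left(-1 - \frac{1}{3} \cdot 9\right)^{2} = -7 + \left(-1 - 3\right)^{2} = -7 + \left(-4\right)^{2} = -7 + 16 = 9$)
$D{\left(\left(-5\right)^{2} \right)} - 8770 = 9 - 8770 = -8761$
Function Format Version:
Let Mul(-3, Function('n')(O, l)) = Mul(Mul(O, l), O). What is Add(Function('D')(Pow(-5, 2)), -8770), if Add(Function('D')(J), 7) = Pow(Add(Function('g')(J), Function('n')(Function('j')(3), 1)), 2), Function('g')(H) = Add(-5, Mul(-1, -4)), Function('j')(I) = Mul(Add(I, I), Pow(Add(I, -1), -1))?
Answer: -8761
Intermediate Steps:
Function('j')(I) = Mul(2, I, Pow(Add(-1, I), -1)) (Function('j')(I) = Mul(Mul(2, I), Pow(Add(-1, I), -1)) = Mul(2, I, Pow(Add(-1, I), -1)))
Function('g')(H) = -1 (Function('g')(H) = Add(-5, 4) = -1)
Function('n')(O, l) = Mul(Rational(-1, 3), l, Pow(O, 2)) (Function('n')(O, l) = Mul(Rational(-1, 3), Mul(Mul(O, l), O)) = Mul(Rational(-1, 3), Mul(l, Pow(O, 2))) = Mul(Rational(-1, 3), l, Pow(O, 2)))
Function('D')(J) = 9 (Function('D')(J) = Add(-7, Pow(Add(-1, Mul(Rational(-1, 3), 1, Pow(Mul(2, 3, Pow(Add(-1, 3), -1)), 2))), 2)) = Add(-7, Pow(Add(-1, Mul(Rational(-1, 3), 1, Pow(Mul(2, 3, Pow(2, -1)), 2))), 2)) = Add(-7, Pow(Add(-1, Mul(Rational(-1, 3), 1, Pow(Mul(2, 3, Rational(1, 2)), 2))), 2)) = Add(-7, Pow(Add(-1, Mul(Rational(-1, 3), 1, Pow(3, 2))), 2)) = Add(-7, Pow(Add(-1, Mul(Rational(-1, 3), 1, 9)), 2)) = Add(-7, Pow(Add(-1, -3), 2)) = Add(-7, Pow(-4, 2)) = Add(-7, 16) = 9)
Add(Function('D')(Pow(-5, 2)), -8770) = Add(9, -8770) = -8761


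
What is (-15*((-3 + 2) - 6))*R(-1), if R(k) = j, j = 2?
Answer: 210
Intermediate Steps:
R(k) = 2
(-15*((-3 + 2) - 6))*R(-1) = -15*((-3 + 2) - 6)*2 = -15*(-1 - 6)*2 = -15*(-7)*2 = 105*2 = 210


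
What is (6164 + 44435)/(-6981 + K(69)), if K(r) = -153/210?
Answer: -3541930/488721 ≈ -7.2473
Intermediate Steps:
K(r) = -51/70 (K(r) = -153*1/210 = -51/70)
(6164 + 44435)/(-6981 + K(69)) = (6164 + 44435)/(-6981 - 51/70) = 50599/(-488721/70) = 50599*(-70/488721) = -3541930/488721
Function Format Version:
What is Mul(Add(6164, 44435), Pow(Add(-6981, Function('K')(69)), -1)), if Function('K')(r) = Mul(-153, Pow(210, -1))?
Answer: Rational(-3541930, 488721) ≈ -7.2473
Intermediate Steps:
Function('K')(r) = Rational(-51, 70) (Function('K')(r) = Mul(-153, Rational(1, 210)) = Rational(-51, 70))
Mul(Add(6164, 44435), Pow(Add(-6981, Function('K')(69)), -1)) = Mul(Add(6164, 44435), Pow(Add(-6981, Rational(-51, 70)), -1)) = Mul(50599, Pow(Rational(-488721, 70), -1)) = Mul(50599, Rational(-70, 488721)) = Rational(-3541930, 488721)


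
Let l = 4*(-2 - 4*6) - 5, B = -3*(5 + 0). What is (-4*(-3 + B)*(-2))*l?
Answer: 15696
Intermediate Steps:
B = -15 (B = -3*5 = -15)
l = -109 (l = 4*(-2 - 24) - 5 = 4*(-26) - 5 = -104 - 5 = -109)
(-4*(-3 + B)*(-2))*l = (-4*(-3 - 15)*(-2))*(-109) = (-4*(-18)*(-2))*(-109) = (72*(-2))*(-109) = -144*(-109) = 15696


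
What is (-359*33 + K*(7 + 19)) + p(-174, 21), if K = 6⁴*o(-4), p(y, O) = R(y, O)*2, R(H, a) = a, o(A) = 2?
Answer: 55587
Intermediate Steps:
p(y, O) = 2*O (p(y, O) = O*2 = 2*O)
K = 2592 (K = 6⁴*2 = 1296*2 = 2592)
(-359*33 + K*(7 + 19)) + p(-174, 21) = (-359*33 + 2592*(7 + 19)) + 2*21 = (-11847 + 2592*26) + 42 = (-11847 + 67392) + 42 = 55545 + 42 = 55587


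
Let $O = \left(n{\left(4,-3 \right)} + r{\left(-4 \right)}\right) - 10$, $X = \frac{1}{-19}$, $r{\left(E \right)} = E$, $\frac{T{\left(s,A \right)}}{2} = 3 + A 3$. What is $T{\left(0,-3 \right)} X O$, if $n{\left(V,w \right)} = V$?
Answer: $- \frac{120}{19} \approx -6.3158$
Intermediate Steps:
$T{\left(s,A \right)} = 6 + 6 A$ ($T{\left(s,A \right)} = 2 \left(3 + A 3\right) = 2 \left(3 + 3 A\right) = 6 + 6 A$)
$X = - \frac{1}{19} \approx -0.052632$
$O = -10$ ($O = \left(4 - 4\right) - 10 = 0 - 10 = -10$)
$T{\left(0,-3 \right)} X O = \left(6 + 6 \left(-3\right)\right) \left(- \frac{1}{19}\right) \left(-10\right) = \left(6 - 18\right) \left(- \frac{1}{19}\right) \left(-10\right) = \left(-12\right) \left(- \frac{1}{19}\right) \left(-10\right) = \frac{12}{19} \left(-10\right) = - \frac{120}{19}$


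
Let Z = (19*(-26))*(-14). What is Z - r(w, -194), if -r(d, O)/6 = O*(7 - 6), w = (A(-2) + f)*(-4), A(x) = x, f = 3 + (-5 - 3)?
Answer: 5752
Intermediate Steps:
f = -5 (f = 3 - 8 = -5)
w = 28 (w = (-2 - 5)*(-4) = -7*(-4) = 28)
Z = 6916 (Z = -494*(-14) = 6916)
r(d, O) = -6*O (r(d, O) = -6*O*(7 - 6) = -6*O)
Z - r(w, -194) = 6916 - (-6)*(-194) = 6916 - 1*1164 = 6916 - 1164 = 5752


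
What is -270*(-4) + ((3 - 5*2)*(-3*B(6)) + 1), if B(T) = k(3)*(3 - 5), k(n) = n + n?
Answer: 829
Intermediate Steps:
k(n) = 2*n
B(T) = -12 (B(T) = (2*3)*(3 - 5) = 6*(-2) = -12)
-270*(-4) + ((3 - 5*2)*(-3*B(6)) + 1) = -270*(-4) + ((3 - 5*2)*(-3*(-12)) + 1) = -45*(-24) + ((3 - 10)*36 + 1) = 1080 + (-7*36 + 1) = 1080 + (-252 + 1) = 1080 - 251 = 829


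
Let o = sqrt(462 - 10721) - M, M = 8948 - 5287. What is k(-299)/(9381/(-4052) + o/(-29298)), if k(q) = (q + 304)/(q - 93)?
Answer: 3215337064763785/552111214713127118 - 25053916135*I*sqrt(10259)/276055607356563559 ≈ 0.0058237 - 9.1925e-6*I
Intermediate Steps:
M = 3661
k(q) = (304 + q)/(-93 + q)
o = -3661 + I*sqrt(10259) (o = sqrt(462 - 10721) - 1*3661 = sqrt(-10259) - 3661 = I*sqrt(10259) - 3661 = -3661 + I*sqrt(10259) ≈ -3661.0 + 101.29*I)
k(-299)/(9381/(-4052) + o/(-29298)) = ((304 - 299)/(-93 - 299))/(9381/(-4052) + (-3661 + I*sqrt(10259))/(-29298)) = (5/(-392))/(9381*(-1/4052) + (-3661 + I*sqrt(10259))*(-1/29298)) = (-1/392*5)/(-9381/4052 + (3661/29298 - I*sqrt(10259)/29298)) = -5/(392*(-130005083/59357748 - I*sqrt(10259)/29298))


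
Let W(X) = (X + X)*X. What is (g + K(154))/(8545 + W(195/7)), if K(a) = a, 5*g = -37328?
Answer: -1791342/2473775 ≈ -0.72413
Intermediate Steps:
W(X) = 2*X² (W(X) = (2*X)*X = 2*X²)
g = -37328/5 (g = (⅕)*(-37328) = -37328/5 ≈ -7465.6)
(g + K(154))/(8545 + W(195/7)) = (-37328/5 + 154)/(8545 + 2*(195/7)²) = -36558/(5*(8545 + 2*(195*(⅐))²)) = -36558/(5*(8545 + 2*(195/7)²)) = -36558/(5*(8545 + 2*(38025/49))) = -36558/(5*(8545 + 76050/49)) = -36558/(5*494755/49) = -36558/5*49/494755 = -1791342/2473775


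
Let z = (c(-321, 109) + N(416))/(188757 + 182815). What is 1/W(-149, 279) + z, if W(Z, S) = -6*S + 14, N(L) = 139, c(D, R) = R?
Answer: 10027/154202380 ≈ 6.5025e-5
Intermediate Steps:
W(Z, S) = 14 - 6*S
z = 62/92893 (z = (109 + 139)/(188757 + 182815) = 248/371572 = 248*(1/371572) = 62/92893 ≈ 0.00066743)
1/W(-149, 279) + z = 1/(14 - 6*279) + 62/92893 = 1/(14 - 1674) + 62/92893 = 1/(-1660) + 62/92893 = -1/1660 + 62/92893 = 10027/154202380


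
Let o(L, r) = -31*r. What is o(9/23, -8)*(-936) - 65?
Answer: -232193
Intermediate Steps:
o(9/23, -8)*(-936) - 65 = -31*(-8)*(-936) - 65 = 248*(-936) - 65 = -232128 - 65 = -232193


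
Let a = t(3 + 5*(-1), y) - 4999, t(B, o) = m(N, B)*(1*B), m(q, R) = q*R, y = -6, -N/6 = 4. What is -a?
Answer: 5095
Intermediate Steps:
N = -24 (N = -6*4 = -24)
m(q, R) = R*q
t(B, o) = -24*B² (t(B, o) = (B*(-24))*(1*B) = (-24*B)*B = -24*B²)
a = -5095 (a = -24*(3 + 5*(-1))² - 4999 = -24*(3 - 5)² - 4999 = -24*(-2)² - 4999 = -24*4 - 4999 = -96 - 4999 = -5095)
-a = -1*(-5095) = 5095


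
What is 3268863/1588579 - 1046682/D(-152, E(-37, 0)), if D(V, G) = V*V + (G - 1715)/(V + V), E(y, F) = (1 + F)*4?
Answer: -482507230149711/11160286940333 ≈ -43.234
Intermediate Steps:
E(y, F) = 4 + 4*F
D(V, G) = V**2 + (-1715 + G)/(2*V) (D(V, G) = V**2 + (-1715 + G)/((2*V)) = V**2 + (-1715 + G)*(1/(2*V)) = V**2 + (-1715 + G)/(2*V))
3268863/1588579 - 1046682/D(-152, E(-37, 0)) = 3268863/1588579 - 1046682*(-304/(-1715 + (4 + 4*0) + 2*(-152)**3)) = 3268863*(1/1588579) - 1046682*(-304/(-1715 + (4 + 0) + 2*(-3511808))) = 3268863/1588579 - 1046682*(-304/(-1715 + 4 - 7023616)) = 3268863/1588579 - 1046682/((1/2)*(-1/152)*(-7025327)) = 3268863/1588579 - 1046682/7025327/304 = 3268863/1588579 - 1046682*304/7025327 = 3268863/1588579 - 318191328/7025327 = -482507230149711/11160286940333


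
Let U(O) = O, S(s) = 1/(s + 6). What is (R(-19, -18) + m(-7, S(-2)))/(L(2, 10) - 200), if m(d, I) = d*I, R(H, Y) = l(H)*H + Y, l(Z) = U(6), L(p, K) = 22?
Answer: 535/712 ≈ 0.75140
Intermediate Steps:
S(s) = 1/(6 + s)
l(Z) = 6
R(H, Y) = Y + 6*H (R(H, Y) = 6*H + Y = Y + 6*H)
m(d, I) = I*d
(R(-19, -18) + m(-7, S(-2)))/(L(2, 10) - 200) = ((-18 + 6*(-19)) - 7/(6 - 2))/(22 - 200) = ((-18 - 114) - 7/4)/(-178) = (-132 + (¼)*(-7))*(-1/178) = (-132 - 7/4)*(-1/178) = -535/4*(-1/178) = 535/712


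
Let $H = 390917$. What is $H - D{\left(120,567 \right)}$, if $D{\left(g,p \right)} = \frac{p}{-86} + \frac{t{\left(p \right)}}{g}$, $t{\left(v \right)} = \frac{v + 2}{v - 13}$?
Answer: $\frac{1117509795493}{2858640} \approx 3.9092 \cdot 10^{5}$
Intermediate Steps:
$t{\left(v \right)} = \frac{2 + v}{-13 + v}$
$D{\left(g,p \right)} = - \frac{p}{86} + \frac{2 + p}{g \left(-13 + p\right)}$ ($D{\left(g,p \right)} = \frac{p}{-86} + \frac{\frac{1}{-13 + p} \left(2 + p\right)}{g} = p \left(- \frac{1}{86}\right) + \frac{2 + p}{g \left(-13 + p\right)} = - \frac{p}{86} + \frac{2 + p}{g \left(-13 + p\right)}$)
$H - D{\left(120,567 \right)} = 390917 - \frac{2 + 567 - \frac{60}{43} \cdot 567 \left(-13 + 567\right)}{120 \left(-13 + 567\right)} = 390917 - \frac{2 + 567 - \frac{60}{43} \cdot 567 \cdot 554}{120 \cdot 554} = 390917 - \frac{1}{120} \cdot \frac{1}{554} \left(2 + 567 - \frac{18847080}{43}\right) = 390917 - \frac{1}{120} \cdot \frac{1}{554} \left(- \frac{18822613}{43}\right) = 390917 - - \frac{18822613}{2858640} = 390917 + \frac{18822613}{2858640} = \frac{1117509795493}{2858640}$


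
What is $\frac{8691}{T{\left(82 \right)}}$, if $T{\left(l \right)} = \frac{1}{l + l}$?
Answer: $1425324$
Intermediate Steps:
$T{\left(l \right)} = \frac{1}{2 l}$
$\frac{8691}{T{\left(82 \right)}} = \frac{8691}{\frac{1}{2} \cdot \frac{1}{82}} = 8691 \frac{1}{\frac{1}{164}} = 8691 \cdot 164 = 1425324$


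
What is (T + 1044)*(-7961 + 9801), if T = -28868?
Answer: -51196160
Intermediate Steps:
(T + 1044)*(-7961 + 9801) = (-28868 + 1044)*(-7961 + 9801) = -27824*1840 = -51196160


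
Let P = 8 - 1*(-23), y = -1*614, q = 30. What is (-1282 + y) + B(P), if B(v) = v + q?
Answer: -1835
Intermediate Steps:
y = -614
P = 31 (P = 8 + 23 = 31)
B(v) = 30 + v (B(v) = v + 30 = 30 + v)
(-1282 + y) + B(P) = (-1282 - 614) + (30 + 31) = -1896 + 61 = -1835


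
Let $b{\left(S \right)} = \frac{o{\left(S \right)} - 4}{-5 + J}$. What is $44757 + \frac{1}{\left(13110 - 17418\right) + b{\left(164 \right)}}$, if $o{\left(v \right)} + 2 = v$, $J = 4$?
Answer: $\frac{199884761}{4466} \approx 44757.0$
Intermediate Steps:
$o{\left(v \right)} = -2 + v$
$b{\left(S \right)} = 6 - S$ ($b{\left(S \right)} = \frac{\left(-2 + S\right) - 4}{-5 + 4} = \frac{-6 + S}{-1} = - (-6 + S) = 6 - S$)
$44757 + \frac{1}{\left(13110 - 17418\right) + b{\left(164 \right)}} = 44757 + \frac{1}{\left(13110 - 17418\right) + \left(6 - 164\right)} = 44757 + \frac{1}{-4308 - 158} = 44757 + \frac{1}{-4466} = 44757 - \frac{1}{4466} = \frac{199884761}{4466}$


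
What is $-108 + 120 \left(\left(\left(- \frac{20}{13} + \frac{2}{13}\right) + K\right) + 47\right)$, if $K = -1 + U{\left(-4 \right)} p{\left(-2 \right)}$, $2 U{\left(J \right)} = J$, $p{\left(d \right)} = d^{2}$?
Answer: $\frac{55716}{13} \approx 4285.8$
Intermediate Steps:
$U{\left(J \right)} = \frac{J}{2}$
$K = -9$ ($K = -1 + \frac{1}{2} \left(-4\right) \left(-2\right)^{2} = -1 - 8 = -9$)
$-108 + 120 \left(\left(\left(- \frac{20}{13} + \frac{2}{13}\right) + K\right) + 47\right) = -108 + 120 \left(\left(\left(- \frac{20}{13} + \frac{2}{13}\right) - 9\right) + 47\right) = -108 + 120 \left(\left(- \frac{18}{13} - 9\right) + 47\right) = -108 + 120 \left(- \frac{135}{13} + 47\right) = -108 + 120 \cdot \frac{476}{13} = -108 + \frac{57120}{13} = \frac{55716}{13}$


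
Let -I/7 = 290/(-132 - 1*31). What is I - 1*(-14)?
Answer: 4312/163 ≈ 26.454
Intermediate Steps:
I = 2030/163 (I = -2030/(-132 - 1*31) = -2030/(-132 - 31) = -2030/(-163) = -2030*(-1)/163 = -7*(-290/163) = 2030/163 ≈ 12.454)
I - 1*(-14) = 2030/163 - 1*(-14) = 2030/163 + 14 = 4312/163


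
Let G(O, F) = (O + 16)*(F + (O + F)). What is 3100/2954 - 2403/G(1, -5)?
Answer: 420709/25109 ≈ 16.755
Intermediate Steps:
G(O, F) = (16 + O)*(O + 2*F) (G(O, F) = (16 + O)*(F + (F + O)) = (16 + O)*(O + 2*F))
3100/2954 - 2403/G(1, -5) = 3100/2954 - 2403/(1**2 + 16*1 + 32*(-5) + 2*(-5)*1) = 3100*(1/2954) - 2403/(1 + 16 - 160 - 10) = 1550/1477 - 2403/(-153) = 1550/1477 - 2403*(-1/153) = 1550/1477 + 267/17 = 420709/25109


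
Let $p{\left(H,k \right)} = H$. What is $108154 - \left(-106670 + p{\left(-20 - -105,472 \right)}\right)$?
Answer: $214739$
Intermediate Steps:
$108154 - \left(-106670 + p{\left(-20 - -105,472 \right)}\right) = 108154 + \left(\left(\left(-11062 + 74420\right) + 43312\right) - \left(-20 - -105\right)\right) = 108154 + \left(\left(63358 + 43312\right) - \left(-20 + 105\right)\right) = 108154 + \left(106670 - 85\right) = 108154 + 106585 = 214739$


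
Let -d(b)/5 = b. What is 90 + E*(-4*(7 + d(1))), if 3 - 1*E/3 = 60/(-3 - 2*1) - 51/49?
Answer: -14454/49 ≈ -294.98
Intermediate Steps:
d(b) = -5*b
E = 2358/49 (E = 9 - 3*(60/(-3 - 2*1) - 51/49) = 9 - 3*(60/(-3 - 2) - 51*1/49) = 9 - 3*(60/(-5) - 51/49) = 9 - 3*(60*(-⅕) - 51/49) = 9 - 3*(-12 - 51/49) = 9 - 3*(-639/49) = 9 + 1917/49 = 2358/49 ≈ 48.122)
90 + E*(-4*(7 + d(1))) = 90 + 2358*(-4*(7 - 5*1))/49 = 90 + 2358*(-4*(7 - 5))/49 = 90 + 2358*(-4*2)/49 = 90 + (2358/49)*(-8) = 90 - 18864/49 = -14454/49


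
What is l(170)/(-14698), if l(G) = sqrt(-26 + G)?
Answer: -6/7349 ≈ -0.00081644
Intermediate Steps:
l(170)/(-14698) = sqrt(-26 + 170)/(-14698) = sqrt(144)*(-1/14698) = 12*(-1/14698) = -6/7349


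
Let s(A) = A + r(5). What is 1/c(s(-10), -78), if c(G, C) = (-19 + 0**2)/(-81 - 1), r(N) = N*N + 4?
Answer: 82/19 ≈ 4.3158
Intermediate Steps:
r(N) = 4 + N**2 (r(N) = N**2 + 4 = 4 + N**2)
s(A) = 29 + A (s(A) = A + (4 + 5**2) = A + (4 + 25) = A + 29 = 29 + A)
c(G, C) = 19/82 (c(G, C) = (-19 + 0)/(-82) = -19*(-1/82) = 19/82)
1/c(s(-10), -78) = 1/(19/82) = 82/19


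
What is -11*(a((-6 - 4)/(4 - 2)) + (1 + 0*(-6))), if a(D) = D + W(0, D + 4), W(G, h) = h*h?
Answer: 33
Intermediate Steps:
W(G, h) = h²
a(D) = D + (4 + D)² (a(D) = D + (D + 4)² = D + (4 + D)²)
-11*(a((-6 - 4)/(4 - 2)) + (1 + 0*(-6))) = -11*(((-6 - 4)/(4 - 2) + (4 + (-6 - 4)/(4 - 2))²) + (1 + 0*(-6))) = -11*((-10/2 + (4 - 10/2)²) + (1 + 0)) = -11*((-10*½ + (4 - 10*½)²) + 1) = -11*((-5 + (4 - 5)²) + 1) = -11*((-5 + (-1)²) + 1) = -11*((-5 + 1) + 1) = -11*(-4 + 1) = -11*(-3) = 33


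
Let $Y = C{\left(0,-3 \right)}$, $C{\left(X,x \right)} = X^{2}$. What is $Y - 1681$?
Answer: $-1681$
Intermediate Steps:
$Y = 0$ ($Y = 0^{2} = 0$)
$Y - 1681 = 0 - 1681 = -1681$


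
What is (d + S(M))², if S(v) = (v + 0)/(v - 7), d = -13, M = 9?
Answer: 289/4 ≈ 72.250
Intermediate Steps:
S(v) = v/(-7 + v)
(d + S(M))² = (-13 + 9/(-7 + 9))² = (-13 + 9/2)² = (-17/2)² = 289/4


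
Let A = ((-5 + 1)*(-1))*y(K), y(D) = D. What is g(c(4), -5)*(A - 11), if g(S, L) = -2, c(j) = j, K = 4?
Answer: -10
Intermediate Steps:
A = 16 (A = ((-5 + 1)*(-1))*4 = -4*(-1)*4 = 4*4 = 16)
g(c(4), -5)*(A - 11) = -2*(16 - 11) = -2*5 = -10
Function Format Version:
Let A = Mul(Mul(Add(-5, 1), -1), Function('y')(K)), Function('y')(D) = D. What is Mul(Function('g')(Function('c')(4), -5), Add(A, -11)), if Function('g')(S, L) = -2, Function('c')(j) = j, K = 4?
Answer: -10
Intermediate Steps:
A = 16 (A = Mul(Mul(Add(-5, 1), -1), 4) = Mul(Mul(-4, -1), 4) = Mul(4, 4) = 16)
Mul(Function('g')(Function('c')(4), -5), Add(A, -11)) = Mul(-2, Add(16, -11)) = Mul(-2, 5) = -10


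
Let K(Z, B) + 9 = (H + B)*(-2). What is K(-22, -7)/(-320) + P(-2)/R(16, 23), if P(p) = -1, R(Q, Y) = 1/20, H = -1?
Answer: -6407/320 ≈ -20.022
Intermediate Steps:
R(Q, Y) = 1/20
K(Z, B) = -7 - 2*B (K(Z, B) = -9 + (-1 + B)*(-2) = -9 + (2 - 2*B) = -7 - 2*B)
K(-22, -7)/(-320) + P(-2)/R(16, 23) = (-7 - 2*(-7))/(-320) - 1/1/20 = (-7 + 14)*(-1/320) - 1*20 = 7*(-1/320) - 20 = -7/320 - 20 = -6407/320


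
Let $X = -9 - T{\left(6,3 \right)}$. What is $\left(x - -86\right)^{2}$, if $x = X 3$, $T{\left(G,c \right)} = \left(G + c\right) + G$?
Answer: $196$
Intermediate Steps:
$T{\left(G,c \right)} = c + 2 G$
$X = -24$ ($X = -9 - \left(3 + 2 \cdot 6\right) = -9 - \left(3 + 12\right) = -9 - 15 = -24$)
$x = -72$ ($x = \left(-24\right) 3 = -72$)
$\left(x - -86\right)^{2} = \left(-72 - -86\right)^{2} = \left(-72 + 86\right)^{2} = 14^{2} = 196$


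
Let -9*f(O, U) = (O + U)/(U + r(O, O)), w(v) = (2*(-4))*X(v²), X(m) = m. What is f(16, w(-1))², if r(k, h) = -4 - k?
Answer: 4/3969 ≈ 0.0010078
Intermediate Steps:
w(v) = -8*v² (w(v) = (2*(-4))*v² = -8*v²)
f(O, U) = -(O + U)/(9*(-4 + U - O)) (f(O, U) = -(O + U)/(9*(U + (-4 - O))) = -(O + U)/(9*(-4 + U - O)))
f(16, w(-1))² = ((16 - 8*(-1)²)/(9*(4 + 16 - (-8)*(-1)²)))² = ((16 - 8*1)/(9*(4 + 16 - (-8))))² = ((16 - 8)/(9*(4 + 16 - 1*(-8))))² = ((⅑)*8/(4 + 16 + 8))² = ((⅑)*8/28)² = ((⅑)*(1/28)*8)² = (2/63)² = 4/3969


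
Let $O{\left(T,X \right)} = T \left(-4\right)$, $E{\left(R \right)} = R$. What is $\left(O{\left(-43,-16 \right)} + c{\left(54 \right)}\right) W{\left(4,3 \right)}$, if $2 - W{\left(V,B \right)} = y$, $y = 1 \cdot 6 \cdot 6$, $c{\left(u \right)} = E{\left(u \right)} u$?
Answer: $-104992$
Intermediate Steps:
$c{\left(u \right)} = u^{2}$ ($c{\left(u \right)} = u u = u^{2}$)
$O{\left(T,X \right)} = - 4 T$
$y = 36$ ($y = 6 \cdot 6 = 36$)
$W{\left(V,B \right)} = -34$ ($W{\left(V,B \right)} = 2 - 36 = -34$)
$\left(O{\left(-43,-16 \right)} + c{\left(54 \right)}\right) W{\left(4,3 \right)} = \left(\left(-4\right) \left(-43\right) + 54^{2}\right) \left(-34\right) = \left(172 + 2916\right) \left(-34\right) = 3088 \left(-34\right) = -104992$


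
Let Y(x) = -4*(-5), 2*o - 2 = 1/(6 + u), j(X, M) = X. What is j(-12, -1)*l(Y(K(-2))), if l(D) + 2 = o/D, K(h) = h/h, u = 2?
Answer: 1869/80 ≈ 23.362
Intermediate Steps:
o = 17/16 (o = 1 + 1/(2*(6 + 2)) = 1 + (1/2)/8 = 1 + (1/2)*(1/8) = 1 + 1/16 = 17/16 ≈ 1.0625)
K(h) = 1
Y(x) = 20
l(D) = -2 + 17/(16*D)
j(-12, -1)*l(Y(K(-2))) = -12*(-2 + (17/16)/20) = -12*(-2 + (17/16)*(1/20)) = -12*(-2 + 17/320) = -12*(-623/320) = 1869/80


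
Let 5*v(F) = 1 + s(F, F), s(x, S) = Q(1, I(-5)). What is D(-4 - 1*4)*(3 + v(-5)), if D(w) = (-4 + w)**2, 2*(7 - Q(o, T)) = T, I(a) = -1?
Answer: 3384/5 ≈ 676.80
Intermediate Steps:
Q(o, T) = 7 - T/2
s(x, S) = 15/2 (s(x, S) = 7 - 1/2*(-1) = 7 + 1/2 = 15/2)
v(F) = 17/10 (v(F) = (1 + 15/2)/5 = (1/5)*(17/2) = 17/10)
D(-4 - 1*4)*(3 + v(-5)) = (-4 + (-4 - 1*4))**2*(3 + 17/10) = (-4 + (-4 - 4))**2*(47/10) = (-4 - 8)**2*(47/10) = (-12)**2*(47/10) = 144*(47/10) = 3384/5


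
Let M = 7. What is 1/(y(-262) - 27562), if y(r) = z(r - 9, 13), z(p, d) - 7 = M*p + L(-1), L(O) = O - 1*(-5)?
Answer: -1/29448 ≈ -3.3958e-5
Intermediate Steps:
L(O) = 5 + O (L(O) = O + 5 = 5 + O)
z(p, d) = 11 + 7*p (z(p, d) = 7 + (7*p + (5 - 1)) = 7 + (7*p + 4) = 7 + (4 + 7*p) = 11 + 7*p)
y(r) = -52 + 7*r (y(r) = 11 + 7*(r - 9) = 11 + 7*(-9 + r) = 11 + (-63 + 7*r) = -52 + 7*r)
1/(y(-262) - 27562) = 1/((-52 + 7*(-262)) - 27562) = 1/((-52 - 1834) - 27562) = 1/(-1886 - 27562) = 1/(-29448) = -1/29448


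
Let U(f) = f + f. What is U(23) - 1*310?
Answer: -264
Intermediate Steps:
U(f) = 2*f
U(23) - 1*310 = 2*23 - 1*310 = 46 - 310 = -264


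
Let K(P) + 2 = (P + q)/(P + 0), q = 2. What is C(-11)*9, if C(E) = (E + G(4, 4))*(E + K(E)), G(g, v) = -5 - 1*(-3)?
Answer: 15678/11 ≈ 1425.3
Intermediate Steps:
K(P) = -2 + (2 + P)/P (K(P) = -2 + (P + 2)/(P + 0) = -2 + (2 + P)/P)
G(g, v) = -2 (G(g, v) = -5 + 3 = -2)
C(E) = (-2 + E)*(E + (2 - E)/E) (C(E) = (E - 2)*(E + (2 - E)/E) = (-2 + E)*(E + (2 - E)/E))
C(-11)*9 = (4 + (-11)² - 4/(-11) - 3*(-11))*9 = (4 + 121 - 4*(-1/11) + 33)*9 = (4 + 121 + 4/11 + 33)*9 = (1742/11)*9 = 15678/11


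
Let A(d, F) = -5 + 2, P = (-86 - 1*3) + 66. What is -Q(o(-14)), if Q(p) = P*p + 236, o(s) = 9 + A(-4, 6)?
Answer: -98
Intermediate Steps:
P = -23 (P = (-86 - 3) + 66 = -89 + 66 = -23)
A(d, F) = -3
o(s) = 6 (o(s) = 9 - 3 = 6)
Q(p) = 236 - 23*p (Q(p) = -23*p + 236 = 236 - 23*p)
-Q(o(-14)) = -(236 - 23*6) = -(236 - 138) = -1*98 = -98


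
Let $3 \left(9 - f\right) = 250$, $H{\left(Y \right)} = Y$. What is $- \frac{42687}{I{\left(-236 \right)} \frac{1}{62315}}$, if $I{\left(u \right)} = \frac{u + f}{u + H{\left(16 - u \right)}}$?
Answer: $\frac{127681939440}{931} \approx 1.3714 \cdot 10^{8}$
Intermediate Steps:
$f = - \frac{223}{3}$ ($f = 9 - \frac{250}{3} = - \frac{223}{3} \approx -74.333$)
$I{\left(u \right)} = - \frac{223}{48} + \frac{u}{16}$ ($I{\left(u \right)} = \frac{u - \frac{223}{3}}{u - \left(-16 + u\right)} = \frac{- \frac{223}{3} + u}{16} = \left(- \frac{223}{3} + u\right) \frac{1}{16} = - \frac{223}{48} + \frac{u}{16}$)
$- \frac{42687}{I{\left(-236 \right)} \frac{1}{62315}} = - \frac{42687}{\left(- \frac{223}{48} + \frac{1}{16} \left(-236\right)\right) \frac{1}{62315}} = - \frac{42687}{\left(- \frac{223}{48} - \frac{59}{4}\right) \frac{1}{62315}} = - \frac{42687}{\left(- \frac{931}{48}\right) \frac{1}{62315}} = - \frac{42687}{- \frac{931}{2991120}} = \left(-42687\right) \left(- \frac{2991120}{931}\right) = \frac{127681939440}{931}$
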